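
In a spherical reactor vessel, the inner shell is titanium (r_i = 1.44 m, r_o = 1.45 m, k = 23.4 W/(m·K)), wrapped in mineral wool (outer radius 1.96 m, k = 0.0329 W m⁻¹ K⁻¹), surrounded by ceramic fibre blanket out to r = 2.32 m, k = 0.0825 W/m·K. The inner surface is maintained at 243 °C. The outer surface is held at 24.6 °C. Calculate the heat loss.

Q = 428 W

Series thermal resistances, inner to outer:
  R_titanium = (1/1.44 − 1/1.45)/(4πk) = 0.004789/(4π·23.4) = 1.629×10^-5 K/W
  R_mineral wool = (1/1.45 − 1/1.96)/(4πk) = 0.1795/(4π·0.0329) = 0.4341 K/W
  R_ceramic fibre blanket = (1/1.96 − 1/2.32)/(4πk) = 0.07917/(4π·0.0825) = 0.07637 K/W
ΣR = 1.629×10^-5 + 0.4341 + 0.07637 = 0.5105 K/W
Q = ΔT/ΣR = (243 °C − 24.6 °C)/0.5105 = 428 W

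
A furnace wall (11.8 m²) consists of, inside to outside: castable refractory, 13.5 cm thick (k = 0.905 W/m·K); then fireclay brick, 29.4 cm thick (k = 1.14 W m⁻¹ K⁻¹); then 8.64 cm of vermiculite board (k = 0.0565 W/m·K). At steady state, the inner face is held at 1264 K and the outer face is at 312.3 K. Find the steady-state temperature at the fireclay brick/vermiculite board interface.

Series thermal resistances, inner to outer:
  R_castable refractory = L/(kA) = 0.135/(0.905·11.8) = 0.01264 K/W
  R_fireclay brick = L/(kA) = 0.294/(1.14·11.8) = 0.02186 K/W
  R_vermiculite board = L/(kA) = 0.0864/(0.0565·11.8) = 0.1296 K/W
ΣR = 0.01264 + 0.02186 + 0.1296 = 0.1641 K/W
Q = ΔT/ΣR = (1264 K − 312.3 K)/0.1641 = 5800 W
From the inner boundary to the fireclay brick/vermiculite board interface, ΣR_partial = 0.03450 K/W.
T_interface = T_in − Q·ΣR_partial = 1264 K − (5800)(0.03450) = 1064 K

T = 1064 K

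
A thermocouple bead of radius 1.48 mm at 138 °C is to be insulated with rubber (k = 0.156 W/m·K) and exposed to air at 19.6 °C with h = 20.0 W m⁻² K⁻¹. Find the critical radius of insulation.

For a sphere, r_cr = 2k_ins/h = 2·0.156/20.0 = 0.0156 m = 1.56 cm

r_cr = 1.56 cm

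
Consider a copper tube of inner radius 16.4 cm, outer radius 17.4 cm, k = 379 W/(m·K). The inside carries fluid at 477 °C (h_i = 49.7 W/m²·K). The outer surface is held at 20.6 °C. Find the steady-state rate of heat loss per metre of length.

Resistance network (inner→outer):
  R'_conv,in = 1/(2πr h) = 1/(2π·0.164·49.7) = 0.01953 m·K/W
  R'_copper = ln(0.174/0.164)/(2πk) = 0.05919/(2π·379) = 2.486×10^-5 m·K/W
ΣR = 0.01953 + 2.486×10^-5 = 0.01955 m·K/W
Q' = ΔT/ΣR = (477 °C − 20.6 °C)/0.01955 = 23300 W/m

Q' = 23.3 kW/m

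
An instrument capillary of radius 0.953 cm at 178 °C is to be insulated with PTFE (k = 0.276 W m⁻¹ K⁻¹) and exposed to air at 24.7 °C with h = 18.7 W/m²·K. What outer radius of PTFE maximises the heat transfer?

For a cylinder, r_cr = k_ins/h = 0.276/18.7 = 0.0148 m = 1.48 cm

r_cr = 1.48 cm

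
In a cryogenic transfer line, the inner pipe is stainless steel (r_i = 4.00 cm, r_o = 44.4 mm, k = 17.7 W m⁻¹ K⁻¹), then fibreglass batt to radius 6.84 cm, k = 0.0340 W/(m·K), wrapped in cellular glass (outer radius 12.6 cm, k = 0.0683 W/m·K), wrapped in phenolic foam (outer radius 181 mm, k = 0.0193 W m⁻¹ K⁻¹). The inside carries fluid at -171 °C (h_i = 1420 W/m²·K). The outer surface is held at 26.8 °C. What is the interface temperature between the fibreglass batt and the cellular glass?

T = -109 °C

Treat each layer as a resistance in series:
  R'_conv,in = 1/(2πr h) = 1/(2π·0.0400·1420) = 0.002802 m·K/W
  R'_stainless steel = ln(0.0444/0.0400)/(2πk) = 0.1044/(2π·17.7) = 9.384×10^-4 m·K/W
  R'_fibreglass batt = ln(0.0684/0.0444)/(2πk) = 0.4321/(2π·0.0340) = 2.023 m·K/W
  R'_cellular glass = ln(0.126/0.0684)/(2πk) = 0.6109/(2π·0.0683) = 1.424 m·K/W
  R'_phenolic foam = ln(0.181/0.126)/(2πk) = 0.3622/(2π·0.0193) = 2.987 m·K/W
ΣR = 0.002802 + 9.384×10^-4 + 2.023 + 1.424 + 2.987 = 6.438 m·K/W
Q' = ΔT/ΣR = (-171 °C − 26.8 °C)/6.438 = -30.72 W/m
From the inner boundary to the fibreglass batt/cellular glass interface, ΣR_partial = 2.027 m·K/W.
T_interface = T_in − Q'·ΣR_partial = -171 °C − (-30.72)(2.027) = -109 °C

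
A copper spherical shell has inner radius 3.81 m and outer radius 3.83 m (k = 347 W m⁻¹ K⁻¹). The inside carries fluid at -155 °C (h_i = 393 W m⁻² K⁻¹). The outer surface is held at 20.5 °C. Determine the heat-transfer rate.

Q = 1.23×10^7 W

Treat each layer as a resistance in series:
  R_conv,in = 1/(4πr²h) = 1/(4π·3.81²·393) = 1.395×10^-5 K/W
  R_copper = (1/3.81 − 1/3.83)/(4πk) = 0.001371/(4π·347) = 3.143×10^-7 K/W
ΣR = 1.395×10^-5 + 3.143×10^-7 = 1.426×10^-5 K/W
Q = ΔT/ΣR = (-155 °C − 20.5 °C)/1.426×10^-5 = -1.23×10^7 W
(Negative Q ⇒ heat flows inward; heat gain = 1.23×10^7 W.)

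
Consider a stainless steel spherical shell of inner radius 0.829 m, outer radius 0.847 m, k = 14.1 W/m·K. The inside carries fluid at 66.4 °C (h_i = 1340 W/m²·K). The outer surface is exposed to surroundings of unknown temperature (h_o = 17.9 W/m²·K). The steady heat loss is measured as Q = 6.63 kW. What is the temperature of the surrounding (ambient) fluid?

T_out = 23.8 °C

Series resistances:
  R_conv,in = 1/(4πr²h) = 1/(4π·0.829²·1340) = 8.641×10^-5 K/W
  R_stainless steel = (1/0.829 − 1/0.847)/(4πk) = 0.02564/(4π·14.1) = 1.447×10^-4 K/W
  R_conv,out = 1/(4πr²h) = 1/(4π·0.847²·17.9) = 0.006197 K/W
ΣR = 0.006428 K/W
ΔT = Q·ΣR = 6630 × 0.006428 = 42.62 K
Heat flows outward, so T_out = T_in − ΔT = 66.4 − 42.62 = 23.8 °C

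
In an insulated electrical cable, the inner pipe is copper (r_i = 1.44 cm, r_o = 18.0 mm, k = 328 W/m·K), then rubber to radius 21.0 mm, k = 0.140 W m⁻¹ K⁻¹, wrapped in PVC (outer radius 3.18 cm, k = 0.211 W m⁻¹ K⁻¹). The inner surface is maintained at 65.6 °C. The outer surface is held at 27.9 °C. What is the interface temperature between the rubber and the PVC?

T = 52.1 °C

Resistance network (inner→outer):
  R'_copper = ln(0.0180/0.0144)/(2πk) = 0.2231/(2π·328) = 1.083×10^-4 m·K/W
  R'_rubber = ln(0.0210/0.0180)/(2πk) = 0.1542/(2π·0.140) = 0.1752 m·K/W
  R'_PVC = ln(0.0318/0.0210)/(2πk) = 0.4149/(2π·0.211) = 0.3130 m·K/W
ΣR = 1.083×10^-4 + 0.1752 + 0.3130 = 0.4883 m·K/W
Q' = ΔT/ΣR = (65.6 °C − 27.9 °C)/0.4883 = 77.21 W/m
From the inner boundary to the rubber/PVC interface, ΣR_partial = 0.1753 m·K/W.
T_interface = T_in − Q'·ΣR_partial = 65.6 °C − (77.21)(0.1753) = 52.1 °C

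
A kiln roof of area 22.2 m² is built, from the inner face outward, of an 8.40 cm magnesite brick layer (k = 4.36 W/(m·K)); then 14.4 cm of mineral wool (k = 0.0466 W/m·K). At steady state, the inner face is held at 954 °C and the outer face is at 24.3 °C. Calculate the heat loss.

Resistance network (inner→outer):
  R_magnesite brick = L/(kA) = 0.0840/(4.36·22.2) = 8.678×10^-4 K/W
  R_mineral wool = L/(kA) = 0.144/(0.0466·22.2) = 0.1392 K/W
ΣR = 8.678×10^-4 + 0.1392 = 0.1401 K/W
Q = ΔT/ΣR = (954 °C − 24.3 °C)/0.1401 = 6640 W

Q = 6640 W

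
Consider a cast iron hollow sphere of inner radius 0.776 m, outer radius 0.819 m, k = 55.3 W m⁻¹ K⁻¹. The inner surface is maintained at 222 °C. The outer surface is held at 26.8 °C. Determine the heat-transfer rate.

Q = 4πk·ΔT/(1/r₁ − 1/r₂) = 4π × 55.3 × 195.2 / (1/0.776 − 1/0.819) = 2.00×10^6 W

Q = 2000 kW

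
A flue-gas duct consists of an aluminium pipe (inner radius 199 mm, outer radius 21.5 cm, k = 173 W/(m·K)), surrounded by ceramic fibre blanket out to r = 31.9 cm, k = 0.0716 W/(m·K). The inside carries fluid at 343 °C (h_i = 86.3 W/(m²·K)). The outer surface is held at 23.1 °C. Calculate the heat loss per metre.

Resistance network (inner→outer):
  R'_conv,in = 1/(2πr h) = 1/(2π·0.199·86.3) = 0.009267 m·K/W
  R'_aluminium = ln(0.215/0.199)/(2πk) = 0.07733/(2π·173) = 7.114×10^-5 m·K/W
  R'_ceramic fibre blanket = ln(0.319/0.215)/(2πk) = 0.3946/(2π·0.0716) = 0.8770 m·K/W
ΣR = 0.009267 + 7.114×10^-5 + 0.8770 = 0.8863 m·K/W
Q' = ΔT/ΣR = (343 °C − 23.1 °C)/0.8863 = 361 W/m

Q' = 361 W/m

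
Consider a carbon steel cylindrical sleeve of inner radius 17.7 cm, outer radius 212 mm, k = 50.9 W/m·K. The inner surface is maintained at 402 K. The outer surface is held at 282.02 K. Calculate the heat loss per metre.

Q' = 2.13×10^5 W/m

Q' = 2πk·ΔT/ln(r₂/r₁) = 2π × 50.9 × 119.98 / ln(0.212/0.177) = 2.13×10^5 W/m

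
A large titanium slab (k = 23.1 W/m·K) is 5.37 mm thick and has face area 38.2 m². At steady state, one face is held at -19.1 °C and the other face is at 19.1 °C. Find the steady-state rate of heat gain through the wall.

Q = kA·ΔT/L = 23.1 × 38.2 × |-19.1 °C − 19.1 °C| / 0.00537 = 6.28×10^6 W

Q = 6.28×10^6 W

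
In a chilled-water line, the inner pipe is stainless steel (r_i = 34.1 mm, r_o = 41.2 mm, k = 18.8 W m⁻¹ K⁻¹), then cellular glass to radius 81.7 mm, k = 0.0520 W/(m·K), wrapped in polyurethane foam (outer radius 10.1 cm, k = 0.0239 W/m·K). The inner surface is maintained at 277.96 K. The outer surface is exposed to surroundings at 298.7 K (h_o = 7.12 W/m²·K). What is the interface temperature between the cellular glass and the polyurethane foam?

Resistance network (inner→outer):
  R'_stainless steel = ln(0.0412/0.0341)/(2πk) = 0.1891/(2π·18.8) = 0.001601 m·K/W
  R'_cellular glass = ln(0.0817/0.0412)/(2πk) = 0.6846/(2π·0.0520) = 2.095 m·K/W
  R'_polyurethane foam = ln(0.101/0.0817)/(2πk) = 0.2121/(2π·0.0239) = 1.412 m·K/W
  R'_conv,out = 1/(2πr h) = 1/(2π·0.101·7.12) = 0.2213 m·K/W
ΣR = 0.001601 + 2.095 + 1.412 + 0.2213 = 3.730 m·K/W
Q' = ΔT/ΣR = (277.96 K − 298.7 K)/3.730 = -5.560 W/m
From the inner boundary to the cellular glass/polyurethane foam interface, ΣR_partial = 2.097 m·K/W.
T_interface = T_in − Q'·ΣR_partial = 277.96 K − (-5.560)(2.097) = 289.6 K

T = 289.6 K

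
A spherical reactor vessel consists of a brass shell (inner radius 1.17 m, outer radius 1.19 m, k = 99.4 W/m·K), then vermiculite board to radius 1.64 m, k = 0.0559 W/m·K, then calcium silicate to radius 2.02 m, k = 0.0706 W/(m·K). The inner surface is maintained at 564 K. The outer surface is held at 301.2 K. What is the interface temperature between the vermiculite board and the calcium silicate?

T = 375 K

Resistance network (inner→outer):
  R_brass = (1/1.17 − 1/1.19)/(4πk) = 0.01436/(4π·99.4) = 1.150×10^-5 K/W
  R_vermiculite board = (1/1.19 − 1/1.64)/(4πk) = 0.2306/(4π·0.0559) = 0.3282 K/W
  R_calcium silicate = (1/1.64 − 1/2.02)/(4πk) = 0.1147/(4π·0.0706) = 0.1293 K/W
ΣR = 1.150×10^-5 + 0.3282 + 0.1293 = 0.4575 K/W
Q = ΔT/ΣR = (564 K − 301.2 K)/0.4575 = 574.4 W
From the inner boundary to the vermiculite board/calcium silicate interface, ΣR_partial = 0.3282 K/W.
T_interface = T_in − Q·ΣR_partial = 564 K − (574.4)(0.3282) = 375 K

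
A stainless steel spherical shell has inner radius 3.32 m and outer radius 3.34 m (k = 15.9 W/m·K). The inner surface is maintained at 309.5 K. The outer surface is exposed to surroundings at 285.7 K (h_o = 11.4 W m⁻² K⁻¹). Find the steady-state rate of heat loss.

Treat each layer as a resistance in series:
  R_stainless steel = (1/3.32 − 1/3.34)/(4πk) = 0.001804/(4π·15.9) = 9.027×10^-6 K/W
  R_conv,out = 1/(4πr²h) = 1/(4π·3.34²·11.4) = 6.257×10^-4 K/W
ΣR = 9.027×10^-6 + 6.257×10^-4 = 6.347×10^-4 K/W
Q = ΔT/ΣR = (309.5 K − 285.7 K)/6.347×10^-4 = 37500 W

Q = 37.5 kW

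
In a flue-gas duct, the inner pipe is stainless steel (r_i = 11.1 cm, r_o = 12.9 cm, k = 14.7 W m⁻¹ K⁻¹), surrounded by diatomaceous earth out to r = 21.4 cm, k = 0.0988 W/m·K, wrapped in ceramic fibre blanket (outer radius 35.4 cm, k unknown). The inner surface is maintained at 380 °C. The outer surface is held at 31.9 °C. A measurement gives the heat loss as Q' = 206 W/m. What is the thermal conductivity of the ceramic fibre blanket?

ΣR = ΔT/Q' = |380 − 31.9|/206 = 1.690 m·K/W
Known resistances:
  R'_stainless steel = ln(0.129/0.111)/(2πk) = 0.1503/(2π·14.7) = 0.001627 m·K/W
  R'_diatomaceous earth = ln(0.214/0.129)/(2πk) = 0.5062/(2π·0.0988) = 0.8154 m·K/W
R_ceramic fibre blanket = ΣR − ΣR_known = 1.690 − 0.8170 = 0.8730 m·K/W
ln(r₂/r₁)/(2πk) = 0.8730 ⇒ k = 0.5033/(2π·0.8730) = 0.0918 W/m·K

k = 0.0918 W/m·K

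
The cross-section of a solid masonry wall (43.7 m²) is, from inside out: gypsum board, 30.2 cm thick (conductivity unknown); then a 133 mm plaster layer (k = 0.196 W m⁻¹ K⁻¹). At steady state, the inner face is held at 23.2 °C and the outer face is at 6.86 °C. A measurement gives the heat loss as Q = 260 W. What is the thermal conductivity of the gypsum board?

ΣR = ΔT/Q = |23.2 − 6.86|/260 = 0.06285 K/W
Known resistances:
  R_plaster = L/(kA) = 0.133/(0.196·43.7) = 0.01553 K/W
R_gypsum board = ΣR − ΣR_known = 0.06285 − 0.01553 = 0.04732 K/W
L/(kA) = 0.04732 ⇒ k = 0.302/(0.04732·43.7) = 0.146 W/m·K

k = 0.146 W/m·K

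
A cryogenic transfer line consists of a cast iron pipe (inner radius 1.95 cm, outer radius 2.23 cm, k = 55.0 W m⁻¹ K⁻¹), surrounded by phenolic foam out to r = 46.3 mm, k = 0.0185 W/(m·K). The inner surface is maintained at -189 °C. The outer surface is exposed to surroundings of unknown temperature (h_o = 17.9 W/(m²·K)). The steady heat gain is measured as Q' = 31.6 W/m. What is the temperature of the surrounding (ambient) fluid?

Series resistances:
  R'_cast iron = ln(0.0223/0.0195)/(2πk) = 0.1342/(2π·55.0) = 3.883×10^-4 m·K/W
  R'_phenolic foam = ln(0.0463/0.0223)/(2πk) = 0.7306/(2π·0.0185) = 6.285 m·K/W
  R'_conv,out = 1/(2πr h) = 1/(2π·0.0463·17.9) = 0.1920 m·K/W
ΣR = 6.477 m·K/W
ΔT = Q'·ΣR = 31.6 × 6.477 = 204.7 K
Heat flows inward, so T_out = T_in + ΔT = -189 + 204.7 = 15.7 °C

T_out = 15.7 °C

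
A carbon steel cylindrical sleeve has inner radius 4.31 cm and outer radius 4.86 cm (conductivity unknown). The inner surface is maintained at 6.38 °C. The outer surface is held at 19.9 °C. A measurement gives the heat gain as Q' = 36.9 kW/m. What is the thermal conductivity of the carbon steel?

k = 52.2 W/m·K

ΣR = ΔT/Q' = |6.38 − 19.9|/36900 = 3.664×10^-4 m·K/W
ln(r₂/r₁)/(2πk) = 3.664×10^-4 ⇒ k = 0.1201/(2π·3.664×10^-4) = 52.2 W/m·K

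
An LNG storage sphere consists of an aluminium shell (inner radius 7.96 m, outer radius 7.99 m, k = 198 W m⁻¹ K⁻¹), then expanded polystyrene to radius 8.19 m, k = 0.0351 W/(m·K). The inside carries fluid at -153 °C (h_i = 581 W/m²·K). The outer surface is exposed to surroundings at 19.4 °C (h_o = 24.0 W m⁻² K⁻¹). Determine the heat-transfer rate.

Treat each layer as a resistance in series:
  R_conv,in = 1/(4πr²h) = 1/(4π·7.96²·581) = 2.162×10^-6 K/W
  R_aluminium = (1/7.96 − 1/7.99)/(4πk) = 4.717×10^-4/(4π·198) = 1.896×10^-7 K/W
  R_expanded polystyrene = (1/7.99 − 1/8.19)/(4πk) = 0.003056/(4π·0.0351) = 0.006929 K/W
  R_conv,out = 1/(4πr²h) = 1/(4π·8.19²·24.0) = 4.943×10^-5 K/W
ΣR = 2.162×10^-6 + 1.896×10^-7 + 0.006929 + 4.943×10^-5 = 0.006981 K/W
Q = ΔT/ΣR = (-153 °C − 19.4 °C)/0.006981 = -24700 W
(Negative Q ⇒ heat flows inward; heat gain = 24700 W.)

Q = 24.7 kW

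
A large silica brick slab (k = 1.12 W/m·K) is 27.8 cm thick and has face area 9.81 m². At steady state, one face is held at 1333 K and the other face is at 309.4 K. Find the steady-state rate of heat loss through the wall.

Q = 40500 W

Q = kA·ΔT/L = 1.12 × 9.81 × |1333 K − 309.4 K| / 0.278 = 40500 W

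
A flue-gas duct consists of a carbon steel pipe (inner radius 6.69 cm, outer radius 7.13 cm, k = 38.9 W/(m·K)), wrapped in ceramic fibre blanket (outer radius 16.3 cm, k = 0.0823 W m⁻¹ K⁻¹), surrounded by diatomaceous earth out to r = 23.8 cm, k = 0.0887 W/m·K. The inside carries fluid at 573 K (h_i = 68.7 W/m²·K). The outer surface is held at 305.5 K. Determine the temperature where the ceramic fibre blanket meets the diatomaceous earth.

Series thermal resistances, inner to outer:
  R'_conv,in = 1/(2πr h) = 1/(2π·0.0669·68.7) = 0.03463 m·K/W
  R'_carbon steel = ln(0.0713/0.0669)/(2πk) = 0.06370/(2π·38.9) = 2.606×10^-4 m·K/W
  R'_ceramic fibre blanket = ln(0.163/0.0713)/(2πk) = 0.8269/(2π·0.0823) = 1.599 m·K/W
  R'_diatomaceous earth = ln(0.238/0.163)/(2πk) = 0.3785/(2π·0.0887) = 0.6792 m·K/W
ΣR = 0.03463 + 2.606×10^-4 + 1.599 + 0.6792 = 2.313 m·K/W
Q' = ΔT/ΣR = (573 K − 305.5 K)/2.313 = 115.7 W/m
From the inner boundary to the ceramic fibre blanket/diatomaceous earth interface, ΣR_partial = 1.634 m·K/W.
T_interface = T_in − Q'·ΣR_partial = 573 K − (115.7)(1.634) = 384 K

T = 384 K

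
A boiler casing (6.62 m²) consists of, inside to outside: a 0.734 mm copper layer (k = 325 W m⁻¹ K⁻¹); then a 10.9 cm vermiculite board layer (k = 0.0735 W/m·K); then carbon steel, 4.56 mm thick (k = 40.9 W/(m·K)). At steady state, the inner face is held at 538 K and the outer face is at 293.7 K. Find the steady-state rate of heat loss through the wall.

Q = 1090 W

Resistance network (inner→outer):
  R_copper = L/(kA) = 7.34×10^-4/(325·6.62) = 3.412×10^-7 K/W
  R_vermiculite board = L/(kA) = 0.109/(0.0735·6.62) = 0.2240 K/W
  R_carbon steel = L/(kA) = 0.00456/(40.9·6.62) = 1.684×10^-5 K/W
ΣR = 3.412×10^-7 + 0.2240 + 1.684×10^-5 = 0.2240 K/W
Q = ΔT/ΣR = (538 K − 293.7 K)/0.2240 = 1090 W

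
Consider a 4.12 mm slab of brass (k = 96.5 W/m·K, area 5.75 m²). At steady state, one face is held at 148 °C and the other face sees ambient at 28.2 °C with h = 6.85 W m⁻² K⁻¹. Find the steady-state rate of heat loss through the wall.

Q = 4.72 kW

Series thermal resistances, inner to outer:
  R_brass = L/(kA) = 0.00412/(96.5·5.75) = 7.425×10^-6 K/W
  R_conv,out = 1/(hA) = 1/(6.85·5.75) = 0.02539 K/W
ΣR = 7.425×10^-6 + 0.02539 = 0.02540 K/W
Q = ΔT/ΣR = (148 °C − 28.2 °C)/0.02540 = 4720 W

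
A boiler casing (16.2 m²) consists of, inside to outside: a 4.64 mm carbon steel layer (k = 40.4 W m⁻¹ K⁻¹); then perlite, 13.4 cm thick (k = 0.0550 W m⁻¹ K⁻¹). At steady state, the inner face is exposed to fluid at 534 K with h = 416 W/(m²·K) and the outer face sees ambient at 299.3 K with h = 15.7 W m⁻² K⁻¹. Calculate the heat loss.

Q = 1520 W

Resistance network (inner→outer):
  R_conv,in = 1/(hA) = 1/(416·16.2) = 1.484×10^-4 K/W
  R_carbon steel = L/(kA) = 0.00464/(40.4·16.2) = 7.090×10^-6 K/W
  R_perlite = L/(kA) = 0.134/(0.0550·16.2) = 0.1504 K/W
  R_conv,out = 1/(hA) = 1/(15.7·16.2) = 0.003932 K/W
ΣR = 1.484×10^-4 + 7.090×10^-6 + 0.1504 + 0.003932 = 0.1545 K/W
Q = ΔT/ΣR = (534 K − 299.3 K)/0.1545 = 1520 W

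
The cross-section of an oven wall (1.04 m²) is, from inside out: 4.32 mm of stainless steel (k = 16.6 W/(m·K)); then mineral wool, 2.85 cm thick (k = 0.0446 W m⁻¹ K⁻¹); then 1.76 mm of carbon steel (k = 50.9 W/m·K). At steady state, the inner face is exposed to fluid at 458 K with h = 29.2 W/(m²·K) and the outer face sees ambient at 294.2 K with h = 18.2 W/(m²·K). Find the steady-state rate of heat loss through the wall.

Q = 234 W

Series thermal resistances, inner to outer:
  R_conv,in = 1/(hA) = 1/(29.2·1.04) = 0.03293 K/W
  R_stainless steel = L/(kA) = 0.00432/(16.6·1.04) = 2.502×10^-4 K/W
  R_mineral wool = L/(kA) = 0.0285/(0.0446·1.04) = 0.6144 K/W
  R_carbon steel = L/(kA) = 0.00176/(50.9·1.04) = 3.325×10^-5 K/W
  R_conv,out = 1/(hA) = 1/(18.2·1.04) = 0.05283 K/W
ΣR = 0.03293 + 2.502×10^-4 + 0.6144 + 3.325×10^-5 + 0.05283 = 0.7004 K/W
Q = ΔT/ΣR = (458 K − 294.2 K)/0.7004 = 234 W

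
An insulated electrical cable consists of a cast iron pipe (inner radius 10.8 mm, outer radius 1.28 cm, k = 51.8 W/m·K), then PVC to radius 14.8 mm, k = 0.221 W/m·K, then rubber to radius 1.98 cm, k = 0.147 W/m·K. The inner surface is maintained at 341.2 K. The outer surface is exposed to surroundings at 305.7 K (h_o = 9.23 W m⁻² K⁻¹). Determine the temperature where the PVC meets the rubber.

Treat each layer as a resistance in series:
  R'_cast iron = ln(0.0128/0.0108)/(2πk) = 0.1699/(2π·51.8) = 5.220×10^-4 m·K/W
  R'_PVC = ln(0.0148/0.0128)/(2πk) = 0.1452/(2π·0.221) = 0.1046 m·K/W
  R'_rubber = ln(0.0198/0.0148)/(2πk) = 0.2911/(2π·0.147) = 0.3151 m·K/W
  R'_conv,out = 1/(2πr h) = 1/(2π·0.0198·9.23) = 0.8709 m·K/W
ΣR = 5.220×10^-4 + 0.1046 + 0.3151 + 0.8709 = 1.291 m·K/W
Q' = ΔT/ΣR = (341.2 K − 305.7 K)/1.291 = 27.50 W/m
From the inner boundary to the PVC/rubber interface, ΣR_partial = 0.1051 m·K/W.
T_interface = T_in − Q'·ΣR_partial = 341.2 K − (27.50)(0.1051) = 338.3 K

T = 338.3 K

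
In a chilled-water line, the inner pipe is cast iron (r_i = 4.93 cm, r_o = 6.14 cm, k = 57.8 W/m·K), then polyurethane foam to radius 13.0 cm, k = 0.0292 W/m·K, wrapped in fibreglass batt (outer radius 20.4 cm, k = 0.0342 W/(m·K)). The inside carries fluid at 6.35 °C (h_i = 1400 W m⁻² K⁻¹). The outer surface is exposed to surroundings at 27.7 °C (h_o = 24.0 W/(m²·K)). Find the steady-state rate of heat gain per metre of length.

Resistance network (inner→outer):
  R'_conv,in = 1/(2πr h) = 1/(2π·0.0493·1400) = 0.002306 m·K/W
  R'_cast iron = ln(0.0614/0.0493)/(2πk) = 0.2195/(2π·57.8) = 6.044×10^-4 m·K/W
  R'_polyurethane foam = ln(0.130/0.0614)/(2πk) = 0.7501/(2π·0.0292) = 4.089 m·K/W
  R'_fibreglass batt = ln(0.204/0.130)/(2πk) = 0.4506/(2π·0.0342) = 2.097 m·K/W
  R'_conv,out = 1/(2πr h) = 1/(2π·0.204·24.0) = 0.03251 m·K/W
ΣR = 0.002306 + 6.044×10^-4 + 4.089 + 2.097 + 0.03251 = 6.221 m·K/W
Q' = ΔT/ΣR = (6.35 °C − 27.7 °C)/6.221 = -3.43 W/m
(Negative Q' ⇒ heat flows inward; heat gain = 3.43 W/m.)

Q' = 3.43 W/m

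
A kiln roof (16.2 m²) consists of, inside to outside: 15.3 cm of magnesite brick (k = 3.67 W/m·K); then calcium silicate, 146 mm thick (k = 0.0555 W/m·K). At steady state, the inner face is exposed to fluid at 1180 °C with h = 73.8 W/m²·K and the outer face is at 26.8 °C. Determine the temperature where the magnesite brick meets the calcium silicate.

Series thermal resistances, inner to outer:
  R_conv,in = 1/(hA) = 1/(73.8·16.2) = 8.364×10^-4 K/W
  R_magnesite brick = L/(kA) = 0.153/(3.67·16.2) = 0.002573 K/W
  R_calcium silicate = L/(kA) = 0.146/(0.0555·16.2) = 0.1624 K/W
ΣR = 8.364×10^-4 + 0.002573 + 0.1624 = 0.1658 K/W
Q = ΔT/ΣR = (1180 °C − 26.8 °C)/0.1658 = 6955 W
From the inner boundary to the magnesite brick/calcium silicate interface, ΣR_partial = 0.003409 K/W.
T_interface = T_in − Q·ΣR_partial = 1180 °C − (6955)(0.003409) = 1156 °C

T = 1156 °C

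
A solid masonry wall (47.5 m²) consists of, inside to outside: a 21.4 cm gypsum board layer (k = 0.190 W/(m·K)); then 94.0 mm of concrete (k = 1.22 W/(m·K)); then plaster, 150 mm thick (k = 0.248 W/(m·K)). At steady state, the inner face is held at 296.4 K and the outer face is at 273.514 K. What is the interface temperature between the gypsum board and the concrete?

Treat each layer as a resistance in series:
  R_gypsum board = L/(kA) = 0.214/(0.190·47.5) = 0.02371 K/W
  R_concrete = L/(kA) = 0.0940/(1.22·47.5) = 0.001622 K/W
  R_plaster = L/(kA) = 0.150/(0.248·47.5) = 0.01273 K/W
ΣR = 0.02371 + 0.001622 + 0.01273 = 0.03806 K/W
Q = ΔT/ΣR = (296.4 K − 273.514 K)/0.03806 = 601.3 W
From the inner boundary to the gypsum board/concrete interface, ΣR_partial = 0.02371 K/W.
T_interface = T_in − Q·ΣR_partial = 296.4 K − (601.3)(0.02371) = 282.14 K

T = 282.14 K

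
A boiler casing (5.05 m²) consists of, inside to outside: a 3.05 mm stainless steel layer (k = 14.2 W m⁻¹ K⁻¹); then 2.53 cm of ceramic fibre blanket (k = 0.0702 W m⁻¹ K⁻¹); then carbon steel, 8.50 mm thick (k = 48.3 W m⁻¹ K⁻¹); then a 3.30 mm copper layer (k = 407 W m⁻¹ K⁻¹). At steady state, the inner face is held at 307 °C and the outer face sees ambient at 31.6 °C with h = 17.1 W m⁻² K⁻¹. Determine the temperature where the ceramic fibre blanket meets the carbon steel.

Resistance network (inner→outer):
  R_stainless steel = L/(kA) = 0.00305/(14.2·5.05) = 4.253×10^-5 K/W
  R_ceramic fibre blanket = L/(kA) = 0.0253/(0.0702·5.05) = 0.07137 K/W
  R_carbon steel = L/(kA) = 0.00850/(48.3·5.05) = 3.485×10^-5 K/W
  R_copper = L/(kA) = 0.00330/(407·5.05) = 1.606×10^-6 K/W
  R_conv,out = 1/(hA) = 1/(17.1·5.05) = 0.01158 K/W
ΣR = 4.253×10^-5 + 0.07137 + 3.485×10^-5 + 1.606×10^-6 + 0.01158 = 0.08303 K/W
Q = ΔT/ΣR = (307 °C − 31.6 °C)/0.08303 = 3317 W
From the inner boundary to the ceramic fibre blanket/carbon steel interface, ΣR_partial = 0.07141 K/W.
T_interface = T_in − Q·ΣR_partial = 307 °C − (3317)(0.07141) = 70.1 °C

T = 70.1 °C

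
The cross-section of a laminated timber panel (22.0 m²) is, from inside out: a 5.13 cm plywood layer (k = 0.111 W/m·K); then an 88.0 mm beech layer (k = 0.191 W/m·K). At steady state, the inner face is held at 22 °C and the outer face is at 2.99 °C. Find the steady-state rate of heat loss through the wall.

Treat each layer as a resistance in series:
  R_plywood = L/(kA) = 0.0513/(0.111·22.0) = 0.02101 K/W
  R_beech = L/(kA) = 0.0880/(0.191·22.0) = 0.02094 K/W
ΣR = 0.02101 + 0.02094 = 0.04195 K/W
Q = ΔT/ΣR = (22 °C − 2.99 °C)/0.04195 = 453 W

Q = 453 W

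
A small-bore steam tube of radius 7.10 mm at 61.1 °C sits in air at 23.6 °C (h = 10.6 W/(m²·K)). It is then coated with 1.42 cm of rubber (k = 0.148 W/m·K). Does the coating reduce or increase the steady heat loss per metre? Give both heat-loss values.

Critical radius for a cylinder: r_cr = k/h = 0.0140 m = 1.40 cm.
Outer radius after coating: r₂ = 0.00710 + 0.0142 = 0.02130 m.
r₁ < r_cr < r₂: heat loss rises to a maximum at r_cr then falls. Whether the coating helps depends on whether Q(r₂) has dropped back below Q(r₁).
Bare: R = 1/(2πr₁h) = 2.115 m·K/W; Q = 37.5/2.115 = 17.7 W/m.
Coated: R = R_cond + R_conv = 1.886 m·K/W; Q = 37.5/1.886 = 19.9 W/m.

increases: 17.7 → 19.9 W/m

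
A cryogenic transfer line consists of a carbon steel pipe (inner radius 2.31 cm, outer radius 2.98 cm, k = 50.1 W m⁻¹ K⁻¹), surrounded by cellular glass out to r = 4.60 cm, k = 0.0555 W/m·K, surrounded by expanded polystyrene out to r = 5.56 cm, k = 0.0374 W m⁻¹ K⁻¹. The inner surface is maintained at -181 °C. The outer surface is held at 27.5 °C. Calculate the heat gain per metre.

Q' = 102 W/m

Series thermal resistances, inner to outer:
  R'_carbon steel = ln(0.0298/0.0231)/(2πk) = 0.2547/(2π·50.1) = 8.090×10^-4 m·K/W
  R'_cellular glass = ln(0.0460/0.0298)/(2πk) = 0.4341/(2π·0.0555) = 1.245 m·K/W
  R'_expanded polystyrene = ln(0.0556/0.0460)/(2πk) = 0.1895/(2π·0.0374) = 0.8066 m·K/W
ΣR = 8.090×10^-4 + 1.245 + 0.8066 = 2.052 m·K/W
Q' = ΔT/ΣR = (-181 °C − 27.5 °C)/2.052 = -102 W/m
(Negative Q' ⇒ heat flows inward; heat gain = 102 W/m.)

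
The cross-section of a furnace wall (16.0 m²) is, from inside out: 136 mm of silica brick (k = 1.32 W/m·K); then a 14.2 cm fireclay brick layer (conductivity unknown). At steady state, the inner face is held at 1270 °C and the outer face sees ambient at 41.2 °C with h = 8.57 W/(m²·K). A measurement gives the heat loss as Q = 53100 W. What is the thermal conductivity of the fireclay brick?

k = 0.943 W/m·K

ΣR = ΔT/Q = |1270 − 41.2|/53100 = 0.02314 K/W
Known resistances:
  R_silica brick = L/(kA) = 0.136/(1.32·16.0) = 0.006439 K/W
  R_conv,out = 1/(hA) = 1/(8.57·16.0) = 0.007293 K/W
R_fireclay brick = ΣR − ΣR_known = 0.02314 − 0.01373 = 0.009410 K/W
L/(kA) = 0.009410 ⇒ k = 0.142/(0.009410·16.0) = 0.943 W/m·K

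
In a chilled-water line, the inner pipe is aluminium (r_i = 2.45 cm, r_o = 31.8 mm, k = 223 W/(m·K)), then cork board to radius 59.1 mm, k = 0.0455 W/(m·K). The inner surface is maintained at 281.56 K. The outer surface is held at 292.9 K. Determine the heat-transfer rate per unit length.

Q' = 5.23 W/m

Series thermal resistances, inner to outer:
  R'_aluminium = ln(0.0318/0.0245)/(2πk) = 0.2608/(2π·223) = 1.861×10^-4 m·K/W
  R'_cork board = ln(0.0591/0.0318)/(2πk) = 0.6198/(2π·0.0455) = 2.168 m·K/W
ΣR = 1.861×10^-4 + 2.168 = 2.168 m·K/W
Q' = ΔT/ΣR = (281.56 K − 292.9 K)/2.168 = -5.23 W/m
(Negative Q' ⇒ heat flows inward; heat gain = 5.23 W/m.)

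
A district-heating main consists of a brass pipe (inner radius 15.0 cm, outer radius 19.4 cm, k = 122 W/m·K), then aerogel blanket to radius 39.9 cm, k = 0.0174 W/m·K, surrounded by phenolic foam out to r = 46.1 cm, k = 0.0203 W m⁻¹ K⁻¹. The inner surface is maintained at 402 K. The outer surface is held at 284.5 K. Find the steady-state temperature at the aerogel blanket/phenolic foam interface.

T = 301.7 K

Series thermal resistances, inner to outer:
  R'_brass = ln(0.194/0.150)/(2πk) = 0.2572/(2π·122) = 3.356×10^-4 m·K/W
  R'_aerogel blanket = ln(0.399/0.194)/(2πk) = 0.7211/(2π·0.0174) = 6.596 m·K/W
  R'_phenolic foam = ln(0.461/0.399)/(2πk) = 0.1444/(2π·0.0203) = 1.132 m·K/W
ΣR = 3.356×10^-4 + 6.596 + 1.132 = 7.728 m·K/W
Q' = ΔT/ΣR = (402 K − 284.5 K)/7.728 = 15.20 W/m
From the inner boundary to the aerogel blanket/phenolic foam interface, ΣR_partial = 6.596 m·K/W.
T_interface = T_in − Q'·ΣR_partial = 402 K − (15.20)(6.596) = 301.7 K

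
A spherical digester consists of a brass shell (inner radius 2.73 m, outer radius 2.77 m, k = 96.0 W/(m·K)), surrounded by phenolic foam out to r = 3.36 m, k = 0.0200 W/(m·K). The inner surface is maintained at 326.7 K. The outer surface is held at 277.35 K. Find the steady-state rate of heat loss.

Resistance network (inner→outer):
  R_brass = (1/2.73 − 1/2.77)/(4πk) = 0.005290/(4π·96.0) = 4.385×10^-6 K/W
  R_phenolic foam = (1/2.77 − 1/3.36)/(4πk) = 0.06339/(4π·0.0200) = 0.2522 K/W
ΣR = 4.385×10^-6 + 0.2522 = 0.2522 K/W
Q = ΔT/ΣR = (326.7 K − 277.35 K)/0.2522 = 196 W

Q = 196 W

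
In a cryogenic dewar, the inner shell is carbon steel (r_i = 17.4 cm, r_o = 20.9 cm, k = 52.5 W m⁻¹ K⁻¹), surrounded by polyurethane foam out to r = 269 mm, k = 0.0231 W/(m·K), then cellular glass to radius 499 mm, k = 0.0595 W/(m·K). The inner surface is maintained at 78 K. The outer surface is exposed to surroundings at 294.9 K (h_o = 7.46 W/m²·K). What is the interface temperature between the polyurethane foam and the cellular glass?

Series thermal resistances, inner to outer:
  R_carbon steel = (1/0.174 − 1/0.209)/(4πk) = 0.9624/(4π·52.5) = 0.001459 K/W
  R_polyurethane foam = (1/0.209 − 1/0.269)/(4πk) = 1.067/(4π·0.0231) = 3.676 K/W
  R_cellular glass = (1/0.269 − 1/0.499)/(4πk) = 1.713/(4π·0.0595) = 2.292 K/W
  R_conv,out = 1/(4πr²h) = 1/(4π·0.499²·7.46) = 0.04284 K/W
ΣR = 0.001459 + 3.676 + 2.292 + 0.04284 = 6.012 K/W
Q = ΔT/ΣR = (78 K − 294.9 K)/6.012 = -36.08 W
From the inner boundary to the polyurethane foam/cellular glass interface, ΣR_partial = 3.677 K/W.
T_interface = T_in − Q·ΣR_partial = 78 K − (-36.08)(3.677) = 210.7 K

T = 210.7 K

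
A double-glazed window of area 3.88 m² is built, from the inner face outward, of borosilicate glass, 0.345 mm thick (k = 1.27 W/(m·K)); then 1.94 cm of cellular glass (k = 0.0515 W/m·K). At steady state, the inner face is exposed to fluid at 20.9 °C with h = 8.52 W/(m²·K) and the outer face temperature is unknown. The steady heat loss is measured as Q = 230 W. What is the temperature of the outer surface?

T_out = -8.40 °C

Series resistances:
  R_conv,in = 1/(hA) = 1/(8.52·3.88) = 0.03025 K/W
  R_borosilicate glass = L/(kA) = 3.45×10^-4/(1.27·3.88) = 7.001×10^-5 K/W
  R_cellular glass = L/(kA) = 0.0194/(0.0515·3.88) = 0.09709 K/W
ΣR = 0.1274 K/W
ΔT = Q·ΣR = 230 × 0.1274 = 29.30 K
Heat flows outward, so T_out = T_in − ΔT = 20.9 − 29.30 = -8.40 °C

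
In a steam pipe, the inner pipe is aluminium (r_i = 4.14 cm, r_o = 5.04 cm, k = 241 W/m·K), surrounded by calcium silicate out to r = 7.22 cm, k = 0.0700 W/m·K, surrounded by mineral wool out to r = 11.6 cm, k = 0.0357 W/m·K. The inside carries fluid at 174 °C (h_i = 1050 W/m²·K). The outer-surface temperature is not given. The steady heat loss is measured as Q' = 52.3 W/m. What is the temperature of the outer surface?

Series resistances:
  R'_conv,in = 1/(2πr h) = 1/(2π·0.0414·1050) = 0.003661 m·K/W
  R'_aluminium = ln(0.0504/0.0414)/(2πk) = 0.1967/(2π·241) = 1.299×10^-4 m·K/W
  R'_calcium silicate = ln(0.0722/0.0504)/(2πk) = 0.3594/(2π·0.0700) = 0.8173 m·K/W
  R'_mineral wool = ln(0.116/0.0722)/(2πk) = 0.4742/(2π·0.0357) = 2.114 m·K/W
ΣR = 2.935 m·K/W
ΔT = Q'·ΣR = 52.3 × 2.935 = 153.5 K
Heat flows outward, so T_out = T_in − ΔT = 174 − 153.5 = 20.5 °C

T_out = 20.5 °C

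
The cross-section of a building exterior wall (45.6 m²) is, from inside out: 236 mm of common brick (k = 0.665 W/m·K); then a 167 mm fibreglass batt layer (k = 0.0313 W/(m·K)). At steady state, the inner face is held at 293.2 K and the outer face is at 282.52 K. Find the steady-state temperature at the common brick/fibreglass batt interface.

Resistance network (inner→outer):
  R_common brick = L/(kA) = 0.236/(0.665·45.6) = 0.007783 K/W
  R_fibreglass batt = L/(kA) = 0.167/(0.0313·45.6) = 0.1170 K/W
ΣR = 0.007783 + 0.1170 = 0.1248 K/W
Q = ΔT/ΣR = (293.2 K − 282.52 K)/0.1248 = 85.58 W
From the inner boundary to the common brick/fibreglass batt interface, ΣR_partial = 0.007783 K/W.
T_interface = T_in − Q·ΣR_partial = 293.2 K − (85.58)(0.007783) = 292.5 K

T = 292.5 K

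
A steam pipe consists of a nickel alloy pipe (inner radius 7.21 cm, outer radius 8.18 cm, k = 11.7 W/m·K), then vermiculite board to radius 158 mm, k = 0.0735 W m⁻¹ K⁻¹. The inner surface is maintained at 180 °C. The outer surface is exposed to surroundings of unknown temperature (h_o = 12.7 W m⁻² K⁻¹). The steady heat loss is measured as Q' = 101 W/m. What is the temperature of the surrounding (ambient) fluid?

Series resistances:
  R'_nickel alloy = ln(0.0818/0.0721)/(2πk) = 0.1262/(2π·11.7) = 0.001717 m·K/W
  R'_vermiculite board = ln(0.158/0.0818)/(2πk) = 0.6583/(2π·0.0735) = 1.426 m·K/W
  R'_conv,out = 1/(2πr h) = 1/(2π·0.158·12.7) = 0.07932 m·K/W
ΣR = 1.507 m·K/W
ΔT = Q'·ΣR = 101 × 1.507 = 152.2 K
Heat flows outward, so T_out = T_in − ΔT = 180 − 152.2 = 27.8 °C

T_out = 27.8 °C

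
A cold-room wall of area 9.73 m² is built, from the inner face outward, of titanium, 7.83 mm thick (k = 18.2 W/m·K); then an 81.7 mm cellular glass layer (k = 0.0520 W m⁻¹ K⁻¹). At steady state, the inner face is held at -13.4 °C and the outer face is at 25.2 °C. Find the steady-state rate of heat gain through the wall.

Series thermal resistances, inner to outer:
  R_titanium = L/(kA) = 0.00783/(18.2·9.73) = 4.422×10^-5 K/W
  R_cellular glass = L/(kA) = 0.0817/(0.0520·9.73) = 0.1615 K/W
ΣR = 4.422×10^-5 + 0.1615 = 0.1615 K/W
Q = ΔT/ΣR = (-13.4 °C − 25.2 °C)/0.1615 = -239 W
(Negative Q ⇒ heat flows inward; heat gain = 239 W.)

Q = 239 W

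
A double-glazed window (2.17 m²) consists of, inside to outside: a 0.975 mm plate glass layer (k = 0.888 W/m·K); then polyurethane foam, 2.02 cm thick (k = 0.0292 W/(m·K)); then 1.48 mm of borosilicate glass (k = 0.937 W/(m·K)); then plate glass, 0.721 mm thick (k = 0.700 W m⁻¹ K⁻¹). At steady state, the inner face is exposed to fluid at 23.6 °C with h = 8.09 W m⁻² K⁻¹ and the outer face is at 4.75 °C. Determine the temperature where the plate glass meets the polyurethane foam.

T = 20.7 °C

Series thermal resistances, inner to outer:
  R_conv,in = 1/(hA) = 1/(8.09·2.17) = 0.05696 K/W
  R_plate glass = L/(kA) = 9.75×10^-4/(0.888·2.17) = 5.060×10^-4 K/W
  R_polyurethane foam = L/(kA) = 0.0202/(0.0292·2.17) = 0.3188 K/W
  R_borosilicate glass = L/(kA) = 0.00148/(0.937·2.17) = 7.279×10^-4 K/W
  R_plate glass = L/(kA) = 7.21×10^-4/(0.700·2.17) = 4.747×10^-4 K/W
ΣR = 0.05696 + 5.060×10^-4 + 0.3188 + 7.279×10^-4 + 4.747×10^-4 = 0.3775 K/W
Q = ΔT/ΣR = (23.6 °C − 4.75 °C)/0.3775 = 49.93 W
From the inner boundary to the plate glass/polyurethane foam interface, ΣR_partial = 0.05747 K/W.
T_interface = T_in − Q·ΣR_partial = 23.6 °C − (49.93)(0.05747) = 20.7 °C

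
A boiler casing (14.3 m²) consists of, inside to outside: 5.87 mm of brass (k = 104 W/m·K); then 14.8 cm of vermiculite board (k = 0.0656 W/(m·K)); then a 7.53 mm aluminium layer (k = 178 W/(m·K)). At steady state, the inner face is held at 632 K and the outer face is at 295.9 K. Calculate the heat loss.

Treat each layer as a resistance in series:
  R_brass = L/(kA) = 0.00587/(104·14.3) = 3.947×10^-6 K/W
  R_vermiculite board = L/(kA) = 0.148/(0.0656·14.3) = 0.1578 K/W
  R_aluminium = L/(kA) = 0.00753/(178·14.3) = 2.958×10^-6 K/W
ΣR = 3.947×10^-6 + 0.1578 + 2.958×10^-6 = 0.1578 K/W
Q = ΔT/ΣR = (632 K − 295.9 K)/0.1578 = 2130 W

Q = 2.13 kW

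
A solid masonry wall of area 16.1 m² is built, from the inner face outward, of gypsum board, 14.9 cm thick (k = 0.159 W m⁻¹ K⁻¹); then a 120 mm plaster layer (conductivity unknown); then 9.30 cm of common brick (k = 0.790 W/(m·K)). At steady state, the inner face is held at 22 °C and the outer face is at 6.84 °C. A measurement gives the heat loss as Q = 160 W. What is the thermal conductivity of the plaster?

ΣR = ΔT/Q = |22 − 6.84|/160 = 0.09475 K/W
Known resistances:
  R_gypsum board = L/(kA) = 0.149/(0.159·16.1) = 0.05821 K/W
  R_common brick = L/(kA) = 0.0930/(0.790·16.1) = 0.007312 K/W
R_plaster = ΣR − ΣR_known = 0.09475 − 0.06552 = 0.02923 K/W
L/(kA) = 0.02923 ⇒ k = 0.120/(0.02923·16.1) = 0.255 W/m·K

k = 0.255 W/m·K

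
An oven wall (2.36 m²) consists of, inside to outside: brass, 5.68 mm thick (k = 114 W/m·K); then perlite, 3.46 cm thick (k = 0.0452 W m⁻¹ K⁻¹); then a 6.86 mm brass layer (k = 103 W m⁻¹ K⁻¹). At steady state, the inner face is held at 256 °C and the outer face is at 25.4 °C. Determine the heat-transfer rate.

Treat each layer as a resistance in series:
  R_brass = L/(kA) = 0.00568/(114·2.36) = 2.111×10^-5 K/W
  R_perlite = L/(kA) = 0.0346/(0.0452·2.36) = 0.3244 K/W
  R_brass = L/(kA) = 0.00686/(103·2.36) = 2.822×10^-5 K/W
ΣR = 2.111×10^-5 + 0.3244 + 2.822×10^-5 = 0.3244 K/W
Q = ΔT/ΣR = (256 °C − 25.4 °C)/0.3244 = 711 W

Q = 711 W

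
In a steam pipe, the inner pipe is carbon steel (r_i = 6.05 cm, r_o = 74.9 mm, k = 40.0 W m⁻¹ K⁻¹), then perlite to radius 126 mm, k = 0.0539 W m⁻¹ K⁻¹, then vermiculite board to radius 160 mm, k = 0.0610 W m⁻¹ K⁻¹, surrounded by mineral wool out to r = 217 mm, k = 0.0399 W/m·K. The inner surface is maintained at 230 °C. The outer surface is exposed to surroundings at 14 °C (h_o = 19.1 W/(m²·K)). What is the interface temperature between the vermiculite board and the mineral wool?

Series thermal resistances, inner to outer:
  R'_carbon steel = ln(0.0749/0.0605)/(2πk) = 0.2135/(2π·40.0) = 8.495×10^-4 m·K/W
  R'_perlite = ln(0.126/0.0749)/(2πk) = 0.5201/(2π·0.0539) = 1.536 m·K/W
  R'_vermiculite board = ln(0.160/0.126)/(2πk) = 0.2389/(2π·0.0610) = 0.6233 m·K/W
  R'_mineral wool = ln(0.217/0.160)/(2πk) = 0.3047/(2π·0.0399) = 1.215 m·K/W
  R'_conv,out = 1/(2πr h) = 1/(2π·0.217·19.1) = 0.03840 m·K/W
ΣR = 8.495×10^-4 + 1.536 + 0.6233 + 1.215 + 0.03840 = 3.414 m·K/W
Q' = ΔT/ΣR = (230 °C − 14 °C)/3.414 = 63.27 W/m
From the inner boundary to the vermiculite board/mineral wool interface, ΣR_partial = 2.160 m·K/W.
T_interface = T_in − Q'·ΣR_partial = 230 °C − (63.27)(2.160) = 93.3 °C

T = 93.3 °C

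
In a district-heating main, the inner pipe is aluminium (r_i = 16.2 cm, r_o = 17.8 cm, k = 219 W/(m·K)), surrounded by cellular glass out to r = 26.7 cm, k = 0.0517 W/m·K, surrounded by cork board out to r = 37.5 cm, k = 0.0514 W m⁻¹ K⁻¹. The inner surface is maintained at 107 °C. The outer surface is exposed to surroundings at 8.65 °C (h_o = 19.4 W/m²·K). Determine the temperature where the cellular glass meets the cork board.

Treat each layer as a resistance in series:
  R'_aluminium = ln(0.178/0.162)/(2πk) = 0.09419/(2π·219) = 6.845×10^-5 m·K/W
  R'_cellular glass = ln(0.267/0.178)/(2πk) = 0.4055/(2π·0.0517) = 1.248 m·K/W
  R'_cork board = ln(0.375/0.267)/(2πk) = 0.3397/(2π·0.0514) = 1.052 m·K/W
  R'_conv,out = 1/(2πr h) = 1/(2π·0.375·19.4) = 0.02188 m·K/W
ΣR = 6.845×10^-5 + 1.248 + 1.052 + 0.02188 = 2.322 m·K/W
Q' = ΔT/ΣR = (107 °C − 8.65 °C)/2.322 = 42.36 W/m
From the inner boundary to the cellular glass/cork board interface, ΣR_partial = 1.248 m·K/W.
T_interface = T_in − Q'·ΣR_partial = 107 °C − (42.36)(1.248) = 54.1 °C

T = 54.1 °C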